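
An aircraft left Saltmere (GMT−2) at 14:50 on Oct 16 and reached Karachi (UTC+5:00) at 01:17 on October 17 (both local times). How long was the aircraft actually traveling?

3 hours 27 minutes

Departure in UTC: 14:50 + 2:00 = 16:50 on Oct 16.
Arrival in UTC: 01:17 − 5:00 = 20:17 on Oct 16.
Elapsed = 20:17 − 16:50 = 3 hours 27 minutes.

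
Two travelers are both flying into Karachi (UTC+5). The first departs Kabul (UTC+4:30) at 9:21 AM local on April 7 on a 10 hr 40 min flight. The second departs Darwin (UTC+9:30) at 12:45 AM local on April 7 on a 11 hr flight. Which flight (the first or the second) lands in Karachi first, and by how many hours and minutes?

the second, by 13 hours 16 minutes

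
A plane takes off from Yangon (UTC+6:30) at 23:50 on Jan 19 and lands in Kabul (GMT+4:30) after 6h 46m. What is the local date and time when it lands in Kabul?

04:36 on January 20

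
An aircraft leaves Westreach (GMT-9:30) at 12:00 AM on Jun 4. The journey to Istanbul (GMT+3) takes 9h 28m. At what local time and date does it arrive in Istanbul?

9:58 PM on Jun 4

Istanbul is 12:30 ahead of Westreach.
After 9 hours 28 minutes it is 9:28 AM in Westreach.
Shift by the zone difference: 9:28 AM + 12:30 = 9:58 PM on Jun 4 in Istanbul.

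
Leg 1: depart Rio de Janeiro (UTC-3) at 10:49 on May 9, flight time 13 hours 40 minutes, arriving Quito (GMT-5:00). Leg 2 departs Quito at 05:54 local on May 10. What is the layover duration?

7 hours 25 minutes

Convert departure to UTC: 10:49 + 3:00 = 13:49 UTC on May 9.
Add 13 hours 40 minutes flight time → 03:29 UTC (May 10).
Quito is UTC−5:00, so local arrival = 03:29 − 5:00 = 22:29 on May 9.
Layover = 05:54 − 22:29 (+1 day) = 7 hours 25 minutes.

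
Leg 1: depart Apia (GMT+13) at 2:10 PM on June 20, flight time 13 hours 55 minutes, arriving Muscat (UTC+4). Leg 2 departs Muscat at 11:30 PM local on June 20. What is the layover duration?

Convert departure to UTC: 2:10 PM − 13:00 = 1:10 AM UTC on Jun 20.
Add 13 hours and 55 minutes flight time → 3:05 PM UTC.
Muscat is UTC+4:00, so local arrival = 3:05 PM + 4:00 = 7:05 PM on Jun 20.
Layover = 11:30 PM − 7:05 PM = 4 hours 25 minutes.

4 hours 25 minutes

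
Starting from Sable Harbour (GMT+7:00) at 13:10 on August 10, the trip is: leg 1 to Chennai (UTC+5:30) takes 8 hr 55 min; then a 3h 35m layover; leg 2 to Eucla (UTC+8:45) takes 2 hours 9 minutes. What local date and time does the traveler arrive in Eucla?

Convert departure to UTC: 13:10 − 7:00 = 06:10 UTC on Aug 10.
Add 8 hours 55 minutes leg 1 → 15:05 UTC.
Add 3 hours and 35 minutes layover in Chennai → 18:40 UTC.
Add 2 hours and 9 minutes leg 2 → 20:49 UTC.
Eucla is UTC+8:45, so local arrival = 20:49 + 8:45 = 05:34 on Aug 11.

05:34 on Aug 11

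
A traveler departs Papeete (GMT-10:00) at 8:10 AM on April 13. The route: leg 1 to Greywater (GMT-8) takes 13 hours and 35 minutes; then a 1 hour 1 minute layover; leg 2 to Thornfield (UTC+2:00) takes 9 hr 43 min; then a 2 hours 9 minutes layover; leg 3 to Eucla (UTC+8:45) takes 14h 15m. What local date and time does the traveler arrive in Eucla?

Convert departure to UTC: 8:10 AM + 10:00 = 6:10 PM UTC on Apr 13.
Add 13 hours 35 minutes leg 1 → 7:45 AM UTC (Apr 14).
Add 1 hour and 1 minute layover in Greywater → 8:46 AM UTC.
Add 9 hours 43 minutes leg 2 → 6:29 PM UTC.
Add 2 hours 9 minutes layover in Thornfield → 8:38 PM UTC.
Add 14 hours 15 minutes leg 3 → 10:53 AM UTC (Apr 15).
Eucla is UTC+8:45, so local arrival = 10:53 AM + 8:45 = 7:38 PM on Apr 15.

7:38 PM on April 15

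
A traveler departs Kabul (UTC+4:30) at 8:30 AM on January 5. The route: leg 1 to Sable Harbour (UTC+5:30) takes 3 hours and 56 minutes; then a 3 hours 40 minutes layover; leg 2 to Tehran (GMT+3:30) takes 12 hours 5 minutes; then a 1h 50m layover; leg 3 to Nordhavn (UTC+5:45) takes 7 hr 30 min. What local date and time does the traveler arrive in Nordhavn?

Convert departure to UTC: 8:30 AM − 4:30 = 4:00 AM UTC on Jan 5.
Add 3 hours 56 minutes leg 1 → 7:56 AM UTC.
Add 3 hours and 40 minutes layover in Sable Harbour → 11:36 AM UTC.
Add 12 hours 5 minutes leg 2 → 11:41 PM UTC.
Add 1 hour and 50 minutes layover in Tehran → 1:31 AM UTC (Jan 6).
Add 7 hours and 30 minutes leg 3 → 9:01 AM UTC.
Nordhavn is UTC+5:45, so local arrival = 9:01 AM + 5:45 = 2:46 PM on Jan 6.

2:46 PM on January 6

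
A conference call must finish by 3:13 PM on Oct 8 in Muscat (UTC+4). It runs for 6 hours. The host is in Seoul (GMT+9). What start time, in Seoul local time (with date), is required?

2:13 PM on Oct 8

Target end time in UTC: 3:13 PM − 4:00 = 11:13 AM on Oct 8.
Subtract 6 hours → start 5:13 AM UTC on Oct 8.
Seoul is UTC+9:00: 5:13 AM + 9:00 = 2:13 PM on Oct 8.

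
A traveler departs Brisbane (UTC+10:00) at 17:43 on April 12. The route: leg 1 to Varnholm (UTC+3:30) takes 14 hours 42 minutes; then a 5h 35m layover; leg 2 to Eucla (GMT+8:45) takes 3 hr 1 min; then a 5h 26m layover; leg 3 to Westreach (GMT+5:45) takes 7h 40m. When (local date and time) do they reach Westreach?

Convert departure to UTC: 17:43 − 10:00 = 07:43 UTC on Apr 12.
Add 14 hours 42 minutes leg 1 → 22:25 UTC.
Add 5 hours and 35 minutes layover in Varnholm → 04:00 UTC (Apr 13).
Add 3 hours and 1 minute leg 2 → 07:01 UTC.
Add 5 hours 26 minutes layover in Eucla → 12:27 UTC.
Add 7 hours and 40 minutes leg 3 → 20:07 UTC.
Westreach is UTC+5:45, so local arrival = 20:07 + 5:45 = 01:52 on Apr 14.

01:52 on April 14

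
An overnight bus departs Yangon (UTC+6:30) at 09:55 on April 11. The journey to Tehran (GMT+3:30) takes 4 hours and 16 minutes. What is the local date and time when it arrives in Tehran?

Convert departure to UTC: 09:55 − 6:30 = 03:25 UTC on Apr 11.
Add 4 hours 16 minutes travel time → 07:41 UTC.
Tehran is UTC+3:30, so local arrival = 07:41 + 3:30 = 11:11 on Apr 11.

11:11 on Apr 11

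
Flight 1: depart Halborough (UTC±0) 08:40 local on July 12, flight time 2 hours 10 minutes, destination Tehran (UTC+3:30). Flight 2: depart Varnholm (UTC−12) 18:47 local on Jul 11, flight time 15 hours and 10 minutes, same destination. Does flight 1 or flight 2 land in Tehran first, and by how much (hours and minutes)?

the first, by 11 hours 7 minutes

Flight 1 departs at 08:40 UTC (Jul 12).
+2 hours and 10 minutes → arrive 10:50 UTC on Jul 12.
Flight 2 in UTC: 18:47 + 12:00 = 06:47 on Jul 12.
+15 hours and 10 minutes → arrive 21:57 UTC on Jul 12.
Flight 1 lands earlier by 11 hours 7 minutes.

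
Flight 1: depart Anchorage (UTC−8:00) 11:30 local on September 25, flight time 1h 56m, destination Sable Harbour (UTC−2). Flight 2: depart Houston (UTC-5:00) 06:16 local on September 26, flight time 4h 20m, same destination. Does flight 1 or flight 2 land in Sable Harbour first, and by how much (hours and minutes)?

the first, by 18 hours 10 minutes

Flight 1 in UTC: 11:30 + 8:00 = 19:30 on Sep 25.
+1 hour 56 minutes → arrive 21:26 UTC on Sep 25.
Flight 2 in UTC: 06:16 + 5:00 = 11:16 on Sep 26.
+4 hours 20 minutes → arrive 15:36 UTC on Sep 26.
Flight 1 lands earlier by 18 hours 10 minutes.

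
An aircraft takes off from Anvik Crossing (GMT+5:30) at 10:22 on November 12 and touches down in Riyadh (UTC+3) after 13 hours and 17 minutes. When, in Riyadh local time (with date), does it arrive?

Riyadh is 2:30 behind Anvik Crossing.
After 13 hours and 17 minutes it is 23:39 in Anvik Crossing.
Shift by the zone difference: 23:39 − 2:30 = 21:09 on Nov 12 in Riyadh.

21:09 on November 12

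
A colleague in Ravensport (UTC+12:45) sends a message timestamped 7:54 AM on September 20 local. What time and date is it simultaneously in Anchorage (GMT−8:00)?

11:09 AM on September 19

In UTC: 7:54 AM − 12:45 = 7:09 PM on Sep 19.
Anchorage is UTC−8:00: 7:09 PM − 8:00 = 11:09 AM on Sep 19.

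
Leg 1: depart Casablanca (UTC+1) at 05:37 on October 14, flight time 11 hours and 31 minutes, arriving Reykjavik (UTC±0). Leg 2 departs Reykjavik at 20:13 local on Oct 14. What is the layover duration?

Convert departure to UTC: 05:37 − 1:00 = 04:37 UTC on Oct 14.
Add 11 hours 31 minutes flight time → 16:08 UTC.
Reykjavik is UTC+0, so local arrival is the same: 16:08 on Oct 14.
Layover = 20:13 − 16:08 = 4 hours 5 minutes.

4 hours 5 minutes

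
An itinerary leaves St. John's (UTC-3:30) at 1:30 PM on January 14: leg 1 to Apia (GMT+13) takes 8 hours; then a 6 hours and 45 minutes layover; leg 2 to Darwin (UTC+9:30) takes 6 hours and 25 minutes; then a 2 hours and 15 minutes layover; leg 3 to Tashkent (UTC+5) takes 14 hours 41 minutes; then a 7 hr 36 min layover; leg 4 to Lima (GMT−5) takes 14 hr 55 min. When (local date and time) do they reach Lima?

12:37 AM on January 17

Convert departure to UTC: 1:30 PM + 3:30 = 5:00 PM UTC on Jan 14.
Add 8 hours leg 1 → 1:00 AM UTC (Jan 15).
Add 6 hours and 45 minutes layover in Apia → 7:45 AM UTC.
Add 6 hours and 25 minutes leg 2 → 2:10 PM UTC.
Add 2 hours 15 minutes layover in Darwin → 4:25 PM UTC.
Add 14 hours 41 minutes leg 3 → 7:06 AM UTC (Jan 16).
Add 7 hours 36 minutes layover in Tashkent → 2:42 PM UTC.
Add 14 hours 55 minutes leg 4 → 5:37 AM UTC (Jan 17).
Lima is UTC−5:00, so local arrival = 5:37 AM − 5:00 = 12:37 AM on Jan 17.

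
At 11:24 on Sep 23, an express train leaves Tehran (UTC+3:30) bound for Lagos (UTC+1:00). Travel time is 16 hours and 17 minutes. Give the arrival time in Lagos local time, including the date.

01:11 on September 24

Lagos is 2:30 behind Tehran.
After 16 hours 17 minutes it is 03:41 (Sep 24) in Tehran.
Shift by the zone difference: 03:41 − 2:30 = 01:11 on Sep 24 in Lagos.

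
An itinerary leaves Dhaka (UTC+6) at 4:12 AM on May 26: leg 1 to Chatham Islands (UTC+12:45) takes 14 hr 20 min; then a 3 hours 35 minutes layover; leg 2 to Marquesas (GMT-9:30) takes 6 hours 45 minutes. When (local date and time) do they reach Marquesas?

Convert departure to UTC: 4:12 AM − 6:00 = 10:12 PM UTC on May 25.
Add 14 hours and 20 minutes leg 1 → 12:32 PM UTC (May 26).
Add 3 hours and 35 minutes layover in Chatham Islands → 4:07 PM UTC.
Add 6 hours and 45 minutes leg 2 → 10:52 PM UTC.
Marquesas is UTC−9:30, so local arrival = 10:52 PM − 9:30 = 1:22 PM on May 26.

1:22 PM on May 26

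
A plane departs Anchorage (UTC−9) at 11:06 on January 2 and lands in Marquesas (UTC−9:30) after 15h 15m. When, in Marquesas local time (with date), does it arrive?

01:51 on Jan 3

Marquesas is 0:30 behind Anchorage.
After 15 hours and 15 minutes it is 02:21 (Jan 3) in Anchorage.
Shift by the zone difference: 02:21 − 0:30 = 01:51 on Jan 3 in Marquesas.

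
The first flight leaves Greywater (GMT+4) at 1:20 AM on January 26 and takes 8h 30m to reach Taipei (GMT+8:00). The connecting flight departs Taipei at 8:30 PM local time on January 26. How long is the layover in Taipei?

Convert departure to UTC: 1:20 AM − 4:00 = 9:20 PM UTC on Jan 25.
Add 8 hours 30 minutes flight time → 5:50 AM UTC (Jan 26).
Taipei is UTC+8:00, so local arrival = 5:50 AM + 8:00 = 1:50 PM on Jan 26.
Layover = 8:30 PM − 1:50 PM = 6 hours 40 minutes.

6 hours 40 minutes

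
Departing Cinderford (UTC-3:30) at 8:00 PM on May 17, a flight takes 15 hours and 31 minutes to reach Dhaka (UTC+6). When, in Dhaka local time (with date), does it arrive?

9:01 PM on May 18

Dhaka is 9:30 ahead of Cinderford.
After 15 hours and 31 minutes it is 11:31 AM (May 18) in Cinderford.
Shift by the zone difference: 11:31 AM + 9:30 = 9:01 PM on May 18 in Dhaka.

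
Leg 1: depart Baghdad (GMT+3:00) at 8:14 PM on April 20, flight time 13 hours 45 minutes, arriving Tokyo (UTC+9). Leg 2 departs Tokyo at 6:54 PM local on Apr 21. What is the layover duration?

Convert departure to UTC: 8:14 PM − 3:00 = 5:14 PM UTC on Apr 20.
Add 13 hours 45 minutes flight time → 6:59 AM UTC (Apr 21).
Tokyo is UTC+9:00, so local arrival = 6:59 AM + 9:00 = 3:59 PM on Apr 21.
Layover = 6:54 PM − 3:59 PM = 2 hours 55 minutes.

2 hours 55 minutes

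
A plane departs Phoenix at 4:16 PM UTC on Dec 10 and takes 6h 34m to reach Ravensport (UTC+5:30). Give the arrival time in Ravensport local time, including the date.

4:20 AM on December 11

Departure is given in UTC: 4:16 PM on Dec 10.
Add 6 hours 34 minutes → 10:50 PM UTC.
Ravensport is UTC+5:30: 10:50 PM + 5:30 = 4:20 AM on Dec 11.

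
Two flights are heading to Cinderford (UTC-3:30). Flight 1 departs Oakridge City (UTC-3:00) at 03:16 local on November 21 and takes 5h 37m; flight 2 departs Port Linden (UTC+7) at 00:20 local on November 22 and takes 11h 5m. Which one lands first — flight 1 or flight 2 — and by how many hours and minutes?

the first, by 16 hours 32 minutes

Flight 1 in UTC: 03:16 + 3:00 = 06:16 on Nov 21.
+5 hours 37 minutes → arrive 11:53 UTC on Nov 21.
Flight 2 in UTC: 00:20 − 7:00 = 17:20 on Nov 21.
+11 hours and 5 minutes → arrive 04:25 UTC on Nov 22.
Flight 1 lands earlier by 16 hours 32 minutes.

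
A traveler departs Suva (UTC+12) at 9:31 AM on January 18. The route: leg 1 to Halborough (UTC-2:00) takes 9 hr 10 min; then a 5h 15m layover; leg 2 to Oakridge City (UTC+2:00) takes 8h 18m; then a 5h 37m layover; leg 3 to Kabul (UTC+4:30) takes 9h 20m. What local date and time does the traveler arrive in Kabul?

Convert departure to UTC: 9:31 AM − 12:00 = 9:31 PM UTC on Jan 17.
Add 9 hours 10 minutes leg 1 → 6:41 AM UTC (Jan 18).
Add 5 hours 15 minutes layover in Halborough → 11:56 AM UTC.
Add 8 hours and 18 minutes leg 2 → 8:14 PM UTC.
Add 5 hours 37 minutes layover in Oakridge City → 1:51 AM UTC (Jan 19).
Add 9 hours 20 minutes leg 3 → 11:11 AM UTC.
Kabul is UTC+4:30, so local arrival = 11:11 AM + 4:30 = 3:41 PM on Jan 19.

3:41 PM on January 19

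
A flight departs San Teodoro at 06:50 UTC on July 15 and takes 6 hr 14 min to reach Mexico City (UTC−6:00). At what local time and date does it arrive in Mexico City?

07:04 on July 15

Departure is given in UTC: 06:50 on Jul 15.
Add 6 hours 14 minutes → 13:04 UTC.
Mexico City is UTC−6:00: 13:04 − 6:00 = 07:04 on Jul 15.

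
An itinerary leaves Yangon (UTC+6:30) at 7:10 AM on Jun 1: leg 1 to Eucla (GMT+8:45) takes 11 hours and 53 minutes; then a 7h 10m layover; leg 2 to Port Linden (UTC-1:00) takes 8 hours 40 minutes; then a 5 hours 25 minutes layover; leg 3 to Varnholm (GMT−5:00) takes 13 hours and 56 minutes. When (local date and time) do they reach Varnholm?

6:44 PM on June 2

Convert departure to UTC: 7:10 AM − 6:30 = 12:40 AM UTC on Jun 1.
Add 11 hours 53 minutes leg 1 → 12:33 PM UTC.
Add 7 hours and 10 minutes layover in Eucla → 7:43 PM UTC.
Add 8 hours and 40 minutes leg 2 → 4:23 AM UTC (Jun 2).
Add 5 hours 25 minutes layover in Port Linden → 9:48 AM UTC.
Add 13 hours 56 minutes leg 3 → 11:44 PM UTC.
Varnholm is UTC−5:00, so local arrival = 11:44 PM − 5:00 = 6:44 PM on Jun 2.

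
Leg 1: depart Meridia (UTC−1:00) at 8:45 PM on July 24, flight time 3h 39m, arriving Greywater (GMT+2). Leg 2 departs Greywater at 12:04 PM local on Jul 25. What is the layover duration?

Convert departure to UTC: 8:45 PM + 1:00 = 9:45 PM UTC on Jul 24.
Add 3 hours and 39 minutes flight time → 1:24 AM UTC (Jul 25).
Greywater is UTC+2:00, so local arrival = 1:24 AM + 2:00 = 3:24 AM on Jul 25.
Layover = 12:04 PM − 3:24 AM = 8 hours 40 minutes.

8 hours 40 minutes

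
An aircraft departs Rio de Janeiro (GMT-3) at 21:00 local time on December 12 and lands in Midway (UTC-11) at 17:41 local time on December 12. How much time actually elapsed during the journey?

4 hours 41 minutes

Departure in UTC: 21:00 + 3:00 = 00:00 on Dec 13.
Arrival in UTC: 17:41 + 11:00 = 04:41 on Dec 13.
Elapsed = 04:41 − 00:00 = 4 hours 41 minutes.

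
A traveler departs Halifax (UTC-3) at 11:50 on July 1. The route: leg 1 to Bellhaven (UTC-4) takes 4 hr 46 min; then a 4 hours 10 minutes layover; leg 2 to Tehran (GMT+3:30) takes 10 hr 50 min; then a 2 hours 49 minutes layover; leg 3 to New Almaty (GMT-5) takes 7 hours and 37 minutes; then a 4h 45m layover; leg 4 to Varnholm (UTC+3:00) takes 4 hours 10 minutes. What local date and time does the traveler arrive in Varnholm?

08:57 on July 3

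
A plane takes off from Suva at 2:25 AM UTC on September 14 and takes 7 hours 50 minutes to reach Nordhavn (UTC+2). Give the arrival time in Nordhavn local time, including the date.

12:15 PM on September 14

Departure is given in UTC: 2:25 AM on Sep 14.
Add 7 hours 50 minutes → 10:15 AM UTC.
Nordhavn is UTC+2:00: 10:15 AM + 2:00 = 12:15 PM on Sep 14.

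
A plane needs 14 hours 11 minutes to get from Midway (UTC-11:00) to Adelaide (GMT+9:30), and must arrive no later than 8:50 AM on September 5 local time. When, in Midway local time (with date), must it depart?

10:09 PM on Sep 3

Target arrival in UTC: 8:50 AM − 9:30 = 11:20 PM on Sep 4.
Subtract 14 hours and 11 minutes → departure 9:09 AM UTC on Sep 4.
Midway is UTC−11:00: 9:09 AM − 11:00 = 10:09 PM on Sep 3.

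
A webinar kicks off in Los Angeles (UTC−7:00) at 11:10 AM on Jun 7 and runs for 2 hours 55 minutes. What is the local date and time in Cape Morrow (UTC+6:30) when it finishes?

Convert start to UTC: 11:10 AM + 7:00 = 6:10 PM UTC on Jun 7.
Add 2 hours 55 minutes duration → 9:05 PM UTC.
Cape Morrow is UTC+6:30, so local end time = 9:05 PM + 6:30 = 3:35 AM on Jun 8.

3:35 AM on June 8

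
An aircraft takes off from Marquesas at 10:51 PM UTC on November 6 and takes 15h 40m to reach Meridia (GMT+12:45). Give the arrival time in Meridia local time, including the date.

Departure is given in UTC: 10:51 PM on Nov 6.
Add 15 hours 40 minutes → 2:31 PM UTC (Nov 7).
Meridia is UTC+12:45: 2:31 PM + 12:45 = 3:16 AM on Nov 8.

3:16 AM on November 8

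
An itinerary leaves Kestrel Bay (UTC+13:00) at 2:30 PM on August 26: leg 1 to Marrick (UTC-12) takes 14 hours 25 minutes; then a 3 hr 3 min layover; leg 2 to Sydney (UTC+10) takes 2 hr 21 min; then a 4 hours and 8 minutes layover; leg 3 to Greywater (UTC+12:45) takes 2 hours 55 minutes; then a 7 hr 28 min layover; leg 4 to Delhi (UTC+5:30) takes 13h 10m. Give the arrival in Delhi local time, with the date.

Convert departure to UTC: 2:30 PM − 13:00 = 1:30 AM UTC on Aug 26.
Add 14 hours 25 minutes leg 1 → 3:55 PM UTC.
Add 3 hours and 3 minutes layover in Marrick → 6:58 PM UTC.
Add 2 hours and 21 minutes leg 2 → 9:19 PM UTC.
Add 4 hours and 8 minutes layover in Sydney → 1:27 AM UTC (Aug 27).
Add 2 hours 55 minutes leg 3 → 4:22 AM UTC.
Add 7 hours 28 minutes layover in Greywater → 11:50 AM UTC.
Add 13 hours 10 minutes leg 4 → 1:00 AM UTC (Aug 28).
Delhi is UTC+5:30, so local arrival = 1:00 AM + 5:30 = 6:30 AM on Aug 28.

6:30 AM on August 28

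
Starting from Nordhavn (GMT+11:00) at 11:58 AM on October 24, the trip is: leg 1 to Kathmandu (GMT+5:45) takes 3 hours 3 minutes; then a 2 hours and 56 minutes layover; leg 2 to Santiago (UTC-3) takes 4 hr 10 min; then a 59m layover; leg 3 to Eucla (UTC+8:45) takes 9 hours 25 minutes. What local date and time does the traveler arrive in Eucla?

6:16 AM on Oct 25

Convert departure to UTC: 11:58 AM − 11:00 = 12:58 AM UTC on Oct 24.
Add 3 hours and 3 minutes leg 1 → 4:01 AM UTC.
Add 2 hours and 56 minutes layover in Kathmandu → 6:57 AM UTC.
Add 4 hours and 10 minutes leg 2 → 11:07 AM UTC.
Add 59 minutes layover in Santiago → 12:06 PM UTC.
Add 9 hours and 25 minutes leg 3 → 9:31 PM UTC.
Eucla is UTC+8:45, so local arrival = 9:31 PM + 8:45 = 6:16 AM on Oct 25.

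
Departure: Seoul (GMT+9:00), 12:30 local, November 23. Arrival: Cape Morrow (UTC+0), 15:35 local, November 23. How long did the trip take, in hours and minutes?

12 hours 5 minutes

Departure in UTC: 12:30 − 9:00 = 03:30 on Nov 23.
Arrival is already UTC: 15:35 on Nov 23.
Elapsed = 15:35 − 03:30 = 12 hours 5 minutes.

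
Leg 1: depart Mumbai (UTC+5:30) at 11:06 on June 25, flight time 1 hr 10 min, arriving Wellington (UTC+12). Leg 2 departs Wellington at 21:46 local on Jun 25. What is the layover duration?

Convert departure to UTC: 11:06 − 5:30 = 05:36 UTC on Jun 25.
Add 1 hour 10 minutes flight time → 06:46 UTC.
Wellington is UTC+12:00, so local arrival = 06:46 + 12:00 = 18:46 on Jun 25.
Layover = 21:46 − 18:46 = 3 hours.

3 hours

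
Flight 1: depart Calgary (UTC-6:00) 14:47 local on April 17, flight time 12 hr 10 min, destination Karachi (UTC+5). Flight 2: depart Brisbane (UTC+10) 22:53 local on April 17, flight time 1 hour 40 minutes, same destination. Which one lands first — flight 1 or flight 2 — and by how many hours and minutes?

Flight 1 in UTC: 14:47 + 6:00 = 20:47 on Apr 17.
+12 hours and 10 minutes → arrive 08:57 UTC on Apr 18.
Flight 2 in UTC: 22:53 − 10:00 = 12:53 on Apr 17.
+1 hour 40 minutes → arrive 14:33 UTC on Apr 17.
Flight 2 lands earlier by 18 hours 24 minutes.

the second, by 18 hours 24 minutes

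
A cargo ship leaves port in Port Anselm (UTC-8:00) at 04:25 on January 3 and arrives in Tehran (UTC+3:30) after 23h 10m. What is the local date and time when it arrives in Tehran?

15:05 on January 4

Convert departure to UTC: 04:25 + 8:00 = 12:25 UTC on Jan 3.
Add 23 hours and 10 minutes travel time → 11:35 UTC (Jan 4).
Tehran is UTC+3:30, so local arrival = 11:35 + 3:30 = 15:05 on Jan 4.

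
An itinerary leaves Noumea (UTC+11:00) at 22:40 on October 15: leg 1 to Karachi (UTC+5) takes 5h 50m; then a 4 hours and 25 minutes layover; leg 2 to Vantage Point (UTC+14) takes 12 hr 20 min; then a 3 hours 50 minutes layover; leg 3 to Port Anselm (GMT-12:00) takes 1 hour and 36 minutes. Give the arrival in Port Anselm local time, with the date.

03:41 on Oct 16

Convert departure to UTC: 22:40 − 11:00 = 11:40 UTC on Oct 15.
Add 5 hours and 50 minutes leg 1 → 17:30 UTC.
Add 4 hours 25 minutes layover in Karachi → 21:55 UTC.
Add 12 hours 20 minutes leg 2 → 10:15 UTC (Oct 16).
Add 3 hours and 50 minutes layover in Vantage Point → 14:05 UTC.
Add 1 hour and 36 minutes leg 3 → 15:41 UTC.
Port Anselm is UTC−12:00, so local arrival = 15:41 − 12:00 = 03:41 on Oct 16.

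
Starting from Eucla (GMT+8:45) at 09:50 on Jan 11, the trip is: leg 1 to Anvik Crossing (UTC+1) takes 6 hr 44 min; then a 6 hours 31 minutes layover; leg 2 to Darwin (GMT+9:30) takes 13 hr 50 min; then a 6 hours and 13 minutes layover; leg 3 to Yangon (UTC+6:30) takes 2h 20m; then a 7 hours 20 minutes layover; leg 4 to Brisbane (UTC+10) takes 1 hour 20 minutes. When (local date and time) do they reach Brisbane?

Convert departure to UTC: 09:50 − 8:45 = 01:05 UTC on Jan 11.
Add 6 hours 44 minutes leg 1 → 07:49 UTC.
Add 6 hours 31 minutes layover in Anvik Crossing → 14:20 UTC.
Add 13 hours and 50 minutes leg 2 → 04:10 UTC (Jan 12).
Add 6 hours and 13 minutes layover in Darwin → 10:23 UTC.
Add 2 hours and 20 minutes leg 3 → 12:43 UTC.
Add 7 hours and 20 minutes layover in Yangon → 20:03 UTC.
Add 1 hour and 20 minutes leg 4 → 21:23 UTC.
Brisbane is UTC+10:00, so local arrival = 21:23 + 10:00 = 07:23 on Jan 13.

07:23 on Jan 13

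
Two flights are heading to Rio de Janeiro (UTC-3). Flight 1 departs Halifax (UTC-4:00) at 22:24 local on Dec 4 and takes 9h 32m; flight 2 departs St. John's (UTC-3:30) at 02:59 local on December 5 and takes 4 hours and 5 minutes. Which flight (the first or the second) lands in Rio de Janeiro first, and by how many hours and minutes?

the second, by 1 hour 22 minutes

Flight 1 in UTC: 22:24 + 4:00 = 02:24 on Dec 5.
+9 hours 32 minutes → arrive 11:56 UTC on Dec 5.
Flight 2 in UTC: 02:59 + 3:30 = 06:29 on Dec 5.
+4 hours 5 minutes → arrive 10:34 UTC on Dec 5.
Flight 2 lands earlier by 1 hour 22 minutes.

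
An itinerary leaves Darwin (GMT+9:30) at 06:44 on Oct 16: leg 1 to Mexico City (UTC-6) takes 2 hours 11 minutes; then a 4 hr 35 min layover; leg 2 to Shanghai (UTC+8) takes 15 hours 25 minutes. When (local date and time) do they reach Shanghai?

Convert departure to UTC: 06:44 − 9:30 = 21:14 UTC on Oct 15.
Add 2 hours and 11 minutes leg 1 → 23:25 UTC.
Add 4 hours and 35 minutes layover in Mexico City → 04:00 UTC (Oct 16).
Add 15 hours 25 minutes leg 2 → 19:25 UTC.
Shanghai is UTC+8:00, so local arrival = 19:25 + 8:00 = 03:25 on Oct 17.

03:25 on October 17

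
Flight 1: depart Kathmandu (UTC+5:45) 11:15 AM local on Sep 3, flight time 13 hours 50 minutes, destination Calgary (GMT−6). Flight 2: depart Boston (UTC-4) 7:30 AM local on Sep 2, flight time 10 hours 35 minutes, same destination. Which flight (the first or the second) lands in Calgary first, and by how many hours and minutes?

Flight 1 in UTC: 11:15 AM − 5:45 = 5:30 AM on Sep 3.
+13 hours and 50 minutes → arrive 7:20 PM UTC on Sep 3.
Flight 2 in UTC: 7:30 AM + 4:00 = 11:30 AM on Sep 2.
+10 hours 35 minutes → arrive 10:05 PM UTC on Sep 2.
Flight 2 lands earlier by 21 hours 15 minutes.

the second, by 21 hours 15 minutes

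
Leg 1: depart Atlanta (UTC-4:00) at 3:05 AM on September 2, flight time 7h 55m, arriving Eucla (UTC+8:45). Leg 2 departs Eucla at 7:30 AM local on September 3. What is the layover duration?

7 hours 45 minutes

Convert departure to UTC: 3:05 AM + 4:00 = 7:05 AM UTC on Sep 2.
Add 7 hours 55 minutes flight time → 3:00 PM UTC.
Eucla is UTC+8:45, so local arrival = 3:00 PM + 8:45 = 11:45 PM on Sep 2.
Layover = 7:30 AM − 11:45 PM (+1 day) = 7 hours 45 minutes.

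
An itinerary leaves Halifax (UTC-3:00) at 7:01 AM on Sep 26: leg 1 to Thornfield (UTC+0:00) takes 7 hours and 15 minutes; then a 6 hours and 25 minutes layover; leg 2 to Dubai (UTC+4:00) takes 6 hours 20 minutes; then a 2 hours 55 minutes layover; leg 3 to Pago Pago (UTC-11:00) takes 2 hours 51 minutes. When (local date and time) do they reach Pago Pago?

12:47 AM on Sep 27

Convert departure to UTC: 7:01 AM + 3:00 = 10:01 AM UTC on Sep 26.
Add 7 hours 15 minutes leg 1 → 5:16 PM UTC.
Add 6 hours and 25 minutes layover in Thornfield → 11:41 PM UTC.
Add 6 hours and 20 minutes leg 2 → 6:01 AM UTC (Sep 27).
Add 2 hours 55 minutes layover in Dubai → 8:56 AM UTC.
Add 2 hours 51 minutes leg 3 → 11:47 AM UTC.
Pago Pago is UTC−11:00, so local arrival = 11:47 AM − 11:00 = 12:47 AM on Sep 27.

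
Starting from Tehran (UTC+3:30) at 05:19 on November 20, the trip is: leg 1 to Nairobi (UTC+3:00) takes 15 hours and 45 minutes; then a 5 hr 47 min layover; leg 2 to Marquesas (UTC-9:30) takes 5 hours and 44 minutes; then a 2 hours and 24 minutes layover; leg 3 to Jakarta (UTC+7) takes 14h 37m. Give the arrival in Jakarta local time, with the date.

Convert departure to UTC: 05:19 − 3:30 = 01:49 UTC on Nov 20.
Add 15 hours and 45 minutes leg 1 → 17:34 UTC.
Add 5 hours and 47 minutes layover in Nairobi → 23:21 UTC.
Add 5 hours 44 minutes leg 2 → 05:05 UTC (Nov 21).
Add 2 hours and 24 minutes layover in Marquesas → 07:29 UTC.
Add 14 hours and 37 minutes leg 3 → 22:06 UTC.
Jakarta is UTC+7:00, so local arrival = 22:06 + 7:00 = 05:06 on Nov 22.

05:06 on Nov 22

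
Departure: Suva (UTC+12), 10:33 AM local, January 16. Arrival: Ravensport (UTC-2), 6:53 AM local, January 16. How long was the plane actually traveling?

Departure in UTC: 10:33 AM − 12:00 = 10:33 PM on Jan 15.
Arrival in UTC: 6:53 AM + 2:00 = 8:53 AM on Jan 16.
Elapsed = 8:53 AM − 10:33 PM (+1 day) = 10 hours 20 minutes.

10 hours 20 minutes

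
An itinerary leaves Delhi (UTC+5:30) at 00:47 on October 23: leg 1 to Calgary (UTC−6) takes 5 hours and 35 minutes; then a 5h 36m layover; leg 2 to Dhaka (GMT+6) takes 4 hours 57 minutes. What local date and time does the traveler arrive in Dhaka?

Convert departure to UTC: 00:47 − 5:30 = 19:17 UTC on Oct 22.
Add 5 hours 35 minutes leg 1 → 00:52 UTC (Oct 23).
Add 5 hours 36 minutes layover in Calgary → 06:28 UTC.
Add 4 hours and 57 minutes leg 2 → 11:25 UTC.
Dhaka is UTC+6:00, so local arrival = 11:25 + 6:00 = 17:25 on Oct 23.

17:25 on Oct 23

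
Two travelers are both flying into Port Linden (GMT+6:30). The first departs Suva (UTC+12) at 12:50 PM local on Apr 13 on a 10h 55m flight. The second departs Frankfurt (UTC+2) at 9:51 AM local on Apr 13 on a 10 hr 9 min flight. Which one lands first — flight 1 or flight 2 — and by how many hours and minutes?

Flight 1 in UTC: 12:50 PM − 12:00 = 12:50 AM on Apr 13.
+10 hours 55 minutes → arrive 11:45 AM UTC on Apr 13.
Flight 2 in UTC: 9:51 AM − 2:00 = 7:51 AM on Apr 13.
+10 hours 9 minutes → arrive 6:00 PM UTC on Apr 13.
Flight 1 lands earlier by 6 hours 15 minutes.

the first, by 6 hours 15 minutes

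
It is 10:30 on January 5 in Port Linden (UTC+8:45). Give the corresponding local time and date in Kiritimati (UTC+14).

15:45 on Jan 5

In UTC: 10:30 − 8:45 = 01:45 on Jan 5.
Kiritimati is UTC+14:00: 01:45 + 14:00 = 15:45 on Jan 5.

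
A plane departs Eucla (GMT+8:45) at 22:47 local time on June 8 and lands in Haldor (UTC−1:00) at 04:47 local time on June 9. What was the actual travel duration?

Departure in UTC: 22:47 − 8:45 = 14:02 on Jun 8.
Arrival in UTC: 04:47 + 1:00 = 05:47 on Jun 9.
Elapsed = 05:47 − 14:02 (+1 day) = 15 hours 45 minutes.

15 hours 45 minutes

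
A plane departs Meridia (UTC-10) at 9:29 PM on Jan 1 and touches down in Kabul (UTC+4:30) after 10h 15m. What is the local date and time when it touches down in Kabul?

10:14 PM on Jan 2

Kabul is 14:30 ahead of Meridia.
After 10 hours 15 minutes it is 7:44 AM (Jan 2) in Meridia.
Shift by the zone difference: 7:44 AM + 14:30 = 10:14 PM on Jan 2 in Kabul.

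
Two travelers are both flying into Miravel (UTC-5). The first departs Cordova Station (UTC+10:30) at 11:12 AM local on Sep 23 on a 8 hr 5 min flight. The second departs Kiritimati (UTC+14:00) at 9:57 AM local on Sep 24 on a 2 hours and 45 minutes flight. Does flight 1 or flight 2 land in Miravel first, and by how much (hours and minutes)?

Flight 1 in UTC: 11:12 AM − 10:30 = 12:42 AM on Sep 23.
+8 hours 5 minutes → arrive 8:47 AM UTC on Sep 23.
Flight 2 in UTC: 9:57 AM − 14:00 = 7:57 PM on Sep 23.
+2 hours and 45 minutes → arrive 10:42 PM UTC on Sep 23.
Flight 1 lands earlier by 13 hours 55 minutes.

the first, by 13 hours 55 minutes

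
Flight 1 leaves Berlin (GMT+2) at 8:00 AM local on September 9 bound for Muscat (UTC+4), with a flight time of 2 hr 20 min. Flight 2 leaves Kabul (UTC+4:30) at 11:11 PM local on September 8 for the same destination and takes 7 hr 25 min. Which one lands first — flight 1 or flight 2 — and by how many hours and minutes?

the second, by 6 hours 14 minutes

Flight 1 in UTC: 8:00 AM − 2:00 = 6:00 AM on Sep 9.
+2 hours and 20 minutes → arrive 8:20 AM UTC on Sep 9.
Flight 2 in UTC: 11:11 PM − 4:30 = 6:41 PM on Sep 8.
+7 hours and 25 minutes → arrive 2:06 AM UTC on Sep 9.
Flight 2 lands earlier by 6 hours 14 minutes.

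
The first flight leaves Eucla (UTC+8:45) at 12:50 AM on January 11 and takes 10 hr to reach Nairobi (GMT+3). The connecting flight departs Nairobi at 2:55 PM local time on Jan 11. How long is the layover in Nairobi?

9 hours 50 minutes

Convert departure to UTC: 12:50 AM − 8:45 = 4:05 PM UTC on Jan 10.
Add 10 hours flight time → 2:05 AM UTC (Jan 11).
Nairobi is UTC+3:00, so local arrival = 2:05 AM + 3:00 = 5:05 AM on Jan 11.
Layover = 2:55 PM − 5:05 AM = 9 hours 50 minutes.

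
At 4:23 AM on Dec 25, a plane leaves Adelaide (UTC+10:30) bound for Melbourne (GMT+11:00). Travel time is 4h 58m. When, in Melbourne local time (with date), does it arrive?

9:51 AM on December 25

Convert departure to UTC: 4:23 AM − 10:30 = 5:53 PM UTC on Dec 24.
Add 4 hours and 58 minutes travel time → 10:51 PM UTC.
Melbourne is UTC+11:00, so local arrival = 10:51 PM + 11:00 = 9:51 AM on Dec 25.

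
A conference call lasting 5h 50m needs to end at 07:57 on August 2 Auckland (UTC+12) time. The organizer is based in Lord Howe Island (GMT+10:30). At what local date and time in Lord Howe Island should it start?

Target end time in UTC: 07:57 − 12:00 = 19:57 on Aug 1.
Subtract 5 hours and 50 minutes → start 14:07 UTC on Aug 1.
Lord Howe Island is UTC+10:30: 14:07 + 10:30 = 00:37 on Aug 2.

00:37 on August 2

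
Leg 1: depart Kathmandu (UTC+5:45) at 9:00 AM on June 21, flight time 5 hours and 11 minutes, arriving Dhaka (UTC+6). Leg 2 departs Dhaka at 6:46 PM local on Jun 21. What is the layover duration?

4 hours 20 minutes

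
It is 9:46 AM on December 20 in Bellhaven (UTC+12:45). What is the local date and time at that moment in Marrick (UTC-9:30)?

Marrick is 22:15 behind Bellhaven.
Shift by the zone difference: 9:46 AM − 22:15 = 11:31 AM on Dec 19 in Marrick.

11:31 AM on December 19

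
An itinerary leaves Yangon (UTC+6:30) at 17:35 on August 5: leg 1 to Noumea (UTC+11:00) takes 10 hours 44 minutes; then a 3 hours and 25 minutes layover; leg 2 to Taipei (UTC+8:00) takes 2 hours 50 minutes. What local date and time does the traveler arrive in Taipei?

Convert departure to UTC: 17:35 − 6:30 = 11:05 UTC on Aug 5.
Add 10 hours 44 minutes leg 1 → 21:49 UTC.
Add 3 hours 25 minutes layover in Noumea → 01:14 UTC (Aug 6).
Add 2 hours and 50 minutes leg 2 → 04:04 UTC.
Taipei is UTC+8:00, so local arrival = 04:04 + 8:00 = 12:04 on Aug 6.

12:04 on August 6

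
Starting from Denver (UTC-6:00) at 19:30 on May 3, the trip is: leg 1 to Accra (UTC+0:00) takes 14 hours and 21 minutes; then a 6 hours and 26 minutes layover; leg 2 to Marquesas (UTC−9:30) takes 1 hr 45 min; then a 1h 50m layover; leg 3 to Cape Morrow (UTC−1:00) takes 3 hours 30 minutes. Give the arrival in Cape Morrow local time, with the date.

04:22 on May 5

Convert departure to UTC: 19:30 + 6:00 = 01:30 UTC on May 4.
Add 14 hours and 21 minutes leg 1 → 15:51 UTC.
Add 6 hours 26 minutes layover in Accra → 22:17 UTC.
Add 1 hour 45 minutes leg 2 → 00:02 UTC (May 5).
Add 1 hour 50 minutes layover in Marquesas → 01:52 UTC.
Add 3 hours 30 minutes leg 3 → 05:22 UTC.
Cape Morrow is UTC−1:00, so local arrival = 05:22 − 1:00 = 04:22 on May 5.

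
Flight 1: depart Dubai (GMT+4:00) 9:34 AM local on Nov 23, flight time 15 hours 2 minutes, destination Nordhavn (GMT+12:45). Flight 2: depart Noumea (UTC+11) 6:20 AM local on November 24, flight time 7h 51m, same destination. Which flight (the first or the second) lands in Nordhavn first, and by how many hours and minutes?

Flight 1 in UTC: 9:34 AM − 4:00 = 5:34 AM on Nov 23.
+15 hours and 2 minutes → arrive 8:36 PM UTC on Nov 23.
Flight 2 in UTC: 6:20 AM − 11:00 = 7:20 PM on Nov 23.
+7 hours 51 minutes → arrive 3:11 AM UTC on Nov 24.
Flight 1 lands earlier by 6 hours 35 minutes.

the first, by 6 hours 35 minutes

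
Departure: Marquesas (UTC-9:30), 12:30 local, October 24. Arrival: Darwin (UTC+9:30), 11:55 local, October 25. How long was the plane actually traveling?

Departure in UTC: 12:30 + 9:30 = 22:00 on Oct 24.
Arrival in UTC: 11:55 − 9:30 = 02:25 on Oct 25.
Elapsed = 02:25 − 22:00 (+1 day) = 4 hours 25 minutes.

4 hours 25 minutes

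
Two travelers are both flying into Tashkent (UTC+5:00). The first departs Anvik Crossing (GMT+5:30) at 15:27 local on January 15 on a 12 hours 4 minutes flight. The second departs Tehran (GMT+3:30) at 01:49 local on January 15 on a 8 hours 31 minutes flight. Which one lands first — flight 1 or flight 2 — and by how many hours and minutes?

Flight 1 in UTC: 15:27 − 5:30 = 09:57 on Jan 15.
+12 hours and 4 minutes → arrive 22:01 UTC on Jan 15.
Flight 2 in UTC: 01:49 − 3:30 = 22:19 on Jan 14.
+8 hours 31 minutes → arrive 06:50 UTC on Jan 15.
Flight 2 lands earlier by 15 hours 11 minutes.

the second, by 15 hours 11 minutes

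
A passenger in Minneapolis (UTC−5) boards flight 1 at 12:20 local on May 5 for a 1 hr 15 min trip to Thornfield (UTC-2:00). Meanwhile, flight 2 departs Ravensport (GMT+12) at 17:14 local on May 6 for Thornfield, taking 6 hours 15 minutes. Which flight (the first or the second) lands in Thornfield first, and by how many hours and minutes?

the first, by 16 hours 54 minutes

Flight 1 in UTC: 12:20 + 5:00 = 17:20 on May 5.
+1 hour and 15 minutes → arrive 18:35 UTC on May 5.
Flight 2 in UTC: 17:14 − 12:00 = 05:14 on May 6.
+6 hours and 15 minutes → arrive 11:29 UTC on May 6.
Flight 1 lands earlier by 16 hours 54 minutes.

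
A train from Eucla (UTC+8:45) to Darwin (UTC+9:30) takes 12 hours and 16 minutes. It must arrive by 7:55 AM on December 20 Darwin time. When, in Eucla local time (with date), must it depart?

Target arrival in UTC: 7:55 AM − 9:30 = 10:25 PM on Dec 19.
Subtract 12 hours 16 minutes → departure 10:09 AM UTC on Dec 19.
Eucla is UTC+8:45: 10:09 AM + 8:45 = 6:54 PM on Dec 19.

6:54 PM on Dec 19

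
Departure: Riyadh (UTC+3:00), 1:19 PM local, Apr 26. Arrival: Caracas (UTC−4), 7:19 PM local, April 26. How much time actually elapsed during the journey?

13 hours

Departure in UTC: 1:19 PM − 3:00 = 10:19 AM on Apr 26.
Arrival in UTC: 7:19 PM + 4:00 = 11:19 PM on Apr 26.
Elapsed = 11:19 PM − 10:19 AM = 13 hours.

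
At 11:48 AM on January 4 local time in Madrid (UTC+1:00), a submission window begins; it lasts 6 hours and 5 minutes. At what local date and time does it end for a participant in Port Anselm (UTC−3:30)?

1:23 PM on January 4

Convert start to UTC: 11:48 AM − 1:00 = 10:48 AM UTC on Jan 4.
Add 6 hours 5 minutes duration → 4:53 PM UTC.
Port Anselm is UTC−3:30, so local end time = 4:53 PM − 3:30 = 1:23 PM on Jan 4.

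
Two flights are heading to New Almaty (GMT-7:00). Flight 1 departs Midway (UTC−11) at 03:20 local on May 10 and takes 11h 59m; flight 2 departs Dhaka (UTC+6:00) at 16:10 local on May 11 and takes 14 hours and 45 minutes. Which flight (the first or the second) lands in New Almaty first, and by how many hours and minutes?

Flight 1 in UTC: 03:20 + 11:00 = 14:20 on May 10.
+11 hours 59 minutes → arrive 02:19 UTC on May 11.
Flight 2 in UTC: 16:10 − 6:00 = 10:10 on May 11.
+14 hours 45 minutes → arrive 00:55 UTC on May 12.
Flight 1 lands earlier by 22 hours 36 minutes.

the first, by 22 hours 36 minutes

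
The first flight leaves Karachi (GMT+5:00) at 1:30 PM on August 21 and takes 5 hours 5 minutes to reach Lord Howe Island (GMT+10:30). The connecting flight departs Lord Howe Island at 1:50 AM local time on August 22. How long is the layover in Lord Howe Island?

Convert departure to UTC: 1:30 PM − 5:00 = 8:30 AM UTC on Aug 21.
Add 5 hours and 5 minutes flight time → 1:35 PM UTC.
Lord Howe Island is UTC+10:30, so local arrival = 1:35 PM + 10:30 = 12:05 AM on Aug 22.
Layover = 1:50 AM − 12:05 AM = 1 hour 45 minutes.

1 hour 45 minutes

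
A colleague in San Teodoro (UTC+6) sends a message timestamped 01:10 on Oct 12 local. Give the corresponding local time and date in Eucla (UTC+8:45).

03:55 on October 12

Eucla is 2:45 ahead of San Teodoro.
Shift by the zone difference: 01:10 + 2:45 = 03:55 on Oct 12 in Eucla.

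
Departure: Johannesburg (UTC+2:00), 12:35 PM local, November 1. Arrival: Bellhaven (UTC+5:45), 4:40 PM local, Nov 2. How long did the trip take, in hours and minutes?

Departure in UTC: 12:35 PM − 2:00 = 10:35 AM on Nov 1.
Arrival in UTC: 4:40 PM − 5:45 = 10:55 AM on Nov 2.
Elapsed = 10:55 AM − 10:35 AM (+1 day) = 24 hours 20 minutes.

24 hours 20 minutes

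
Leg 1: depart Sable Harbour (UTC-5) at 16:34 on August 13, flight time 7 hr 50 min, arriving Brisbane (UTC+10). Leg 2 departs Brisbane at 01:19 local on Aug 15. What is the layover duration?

9 hours 55 minutes

Convert departure to UTC: 16:34 + 5:00 = 21:34 UTC on Aug 13.
Add 7 hours 50 minutes flight time → 05:24 UTC (Aug 14).
Brisbane is UTC+10:00, so local arrival = 05:24 + 10:00 = 15:24 on Aug 14.
Layover = 01:19 − 15:24 (+1 day) = 9 hours 55 minutes.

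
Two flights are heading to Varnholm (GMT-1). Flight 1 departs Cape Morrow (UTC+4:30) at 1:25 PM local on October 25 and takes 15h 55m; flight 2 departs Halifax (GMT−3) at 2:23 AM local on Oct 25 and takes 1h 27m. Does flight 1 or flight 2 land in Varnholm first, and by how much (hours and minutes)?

Flight 1 in UTC: 1:25 PM − 4:30 = 8:55 AM on Oct 25.
+15 hours and 55 minutes → arrive 12:50 AM UTC on Oct 26.
Flight 2 in UTC: 2:23 AM + 3:00 = 5:23 AM on Oct 25.
+1 hour and 27 minutes → arrive 6:50 AM UTC on Oct 25.
Flight 2 lands earlier by 18 hours.

the second, by 18 hours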